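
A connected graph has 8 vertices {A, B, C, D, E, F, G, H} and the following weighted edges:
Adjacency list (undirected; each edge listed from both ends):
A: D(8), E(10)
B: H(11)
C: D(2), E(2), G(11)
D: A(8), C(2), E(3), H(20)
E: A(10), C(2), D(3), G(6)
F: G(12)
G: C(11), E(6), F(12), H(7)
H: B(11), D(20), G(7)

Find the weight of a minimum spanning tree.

48

Kruskal's algorithm — process edges by increasing weight (ties by edge label):
C-D (2): add — endpoints in different components.
C-E (2): add — endpoints in different components.
D-E (3): skip — D and E already connected.
E-G (6): add — endpoints in different components.
G-H (7): add — endpoints in different components.
A-D (8): add — endpoints in different components.
A-E (10): skip — A and E already connected.
B-H (11): add — endpoints in different components.
C-G (11): skip — C and G already connected.
F-G (12): add — endpoints in different components.
MST edges: C-D, C-E, E-G, G-H, A-D, B-H, F-G; total weight 2+2+6+7+8+11+12 = 48.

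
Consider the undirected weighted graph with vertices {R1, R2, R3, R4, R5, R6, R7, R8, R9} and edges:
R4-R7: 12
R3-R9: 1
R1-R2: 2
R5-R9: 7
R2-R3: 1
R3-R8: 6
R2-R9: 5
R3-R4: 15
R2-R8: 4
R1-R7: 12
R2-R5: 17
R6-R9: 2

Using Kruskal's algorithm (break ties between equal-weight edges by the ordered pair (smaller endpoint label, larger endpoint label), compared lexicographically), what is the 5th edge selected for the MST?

R2-R8

Kruskal: consider edges lightest-first.
R2-R3 (1): add — endpoints in different components.
R3-R9 (1): add — endpoints in different components.
R1-R2 (2): add — endpoints in different components.
R6-R9 (2): add — endpoints in different components.
R2-R8 (4): add — endpoints in different components.
R2-R9 (5): skip — R9 and R2 already connected.
R3-R8 (6): skip — R3 and R8 already connected.
R5-R9 (7): add — endpoints in different components.
R1-R7 (12): add — endpoints in different components.
R4-R7 (12): add — endpoints in different components.
The 5th edge added is R2-R8.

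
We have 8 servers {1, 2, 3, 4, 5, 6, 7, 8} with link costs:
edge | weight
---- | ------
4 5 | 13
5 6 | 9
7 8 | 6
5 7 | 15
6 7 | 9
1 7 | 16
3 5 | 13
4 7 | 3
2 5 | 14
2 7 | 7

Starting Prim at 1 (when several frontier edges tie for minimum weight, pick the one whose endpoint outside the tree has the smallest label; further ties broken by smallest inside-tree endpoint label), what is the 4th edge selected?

2-7

Prim's algorithm from 1:
Step 1: frontier [1 7 16] → take 1 7 (16); add 7.
Step 2: frontier [4 7 3, 7 8 6, 2 7 7, 6 7 9, 5 7 15] → take 4 7 (3); add 4.
Step 3: frontier [4 5 13, 7 8 6, 2 7 7, 6 7 9, 5 7 15] → take 7 8 (6); add 8.
Step 4: frontier [4 5 13, 2 7 7, 6 7 9, 5 7 15] → take 2 7 (7); add 2.
Step 5: frontier [2 5 14, 4 5 13, 6 7 9, 5 7 15] → take 6 7 (9); add 6.
Step 6: frontier [2 5 14, 4 5 13, 5 6 9, 5 7 15] → take 5 6 (9); add 5.
Step 7: frontier [3 5 13] → take 3 5 (13); add 3.
The 4th edge added is 2 7.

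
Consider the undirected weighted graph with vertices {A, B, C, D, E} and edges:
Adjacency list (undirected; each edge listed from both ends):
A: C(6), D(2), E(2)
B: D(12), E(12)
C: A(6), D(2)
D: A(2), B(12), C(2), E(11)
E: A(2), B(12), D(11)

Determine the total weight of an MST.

Kruskal's algorithm — process edges by increasing weight (ties by edge label):
A D (2): add. Components now {A,D} {B} {C} {E}
A E (2): add. Components now {A,D,E} {B} {C}
C D (2): add. Components now {A,C,D,E} {B}
A C (6): skip — A and C already connected.
D E (11): skip — D and E already connected.
B D (12): add. Components now {A,B,C,D,E}
MST edges: A D, A E, C D, B D; total weight 2+2+2+12 = 18.

18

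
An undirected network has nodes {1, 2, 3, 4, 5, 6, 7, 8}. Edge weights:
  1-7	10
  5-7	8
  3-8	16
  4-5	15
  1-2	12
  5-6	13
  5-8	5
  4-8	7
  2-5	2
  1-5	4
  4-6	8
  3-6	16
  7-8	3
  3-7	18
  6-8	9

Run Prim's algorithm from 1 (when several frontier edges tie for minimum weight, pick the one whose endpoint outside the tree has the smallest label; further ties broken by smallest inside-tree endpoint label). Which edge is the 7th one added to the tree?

3-6

Prim's algorithm from 1:
Step 1: cheapest edge leaving the tree is 1-5 (4); add 5.
Step 2: cheapest edge leaving the tree is 2-5 (2); add 2.
Step 3: cheapest edge leaving the tree is 5-8 (5); add 8.
Step 4: cheapest edge leaving the tree is 7-8 (3); add 7.
Step 5: cheapest edge leaving the tree is 4-8 (7); add 4.
Step 6: cheapest edge leaving the tree is 4-6 (8); add 6.
Step 7: cheapest edge leaving the tree is 3-6 (16); add 3.
The 7th edge added is 3-6.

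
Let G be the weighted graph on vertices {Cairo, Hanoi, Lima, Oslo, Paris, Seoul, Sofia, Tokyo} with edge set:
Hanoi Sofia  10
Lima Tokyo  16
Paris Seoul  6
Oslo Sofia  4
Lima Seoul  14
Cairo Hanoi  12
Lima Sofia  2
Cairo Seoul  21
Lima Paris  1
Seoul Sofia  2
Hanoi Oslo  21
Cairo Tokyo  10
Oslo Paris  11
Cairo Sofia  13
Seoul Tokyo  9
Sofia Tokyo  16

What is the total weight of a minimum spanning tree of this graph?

Prim's algorithm from Seoul:
Step 1: cheapest edge leaving the tree is Seoul Sofia (2); add Sofia.
Step 2: cheapest edge leaving the tree is Lima Sofia (2); add Lima.
Step 3: cheapest edge leaving the tree is Lima Paris (1); add Paris.
Step 4: cheapest edge leaving the tree is Oslo Sofia (4); add Oslo.
Step 5: cheapest edge leaving the tree is Seoul Tokyo (9); add Tokyo.
Step 6: cheapest edge leaving the tree is Cairo Tokyo (10); add Cairo.
Step 7: cheapest edge leaving the tree is Hanoi Sofia (10); add Hanoi.
MST edges: Seoul Sofia, Lima Sofia, Lima Paris, Oslo Sofia, Seoul Tokyo, Cairo Tokyo, Hanoi Sofia; total weight 2+2+1+4+9+10+10 = 38.

38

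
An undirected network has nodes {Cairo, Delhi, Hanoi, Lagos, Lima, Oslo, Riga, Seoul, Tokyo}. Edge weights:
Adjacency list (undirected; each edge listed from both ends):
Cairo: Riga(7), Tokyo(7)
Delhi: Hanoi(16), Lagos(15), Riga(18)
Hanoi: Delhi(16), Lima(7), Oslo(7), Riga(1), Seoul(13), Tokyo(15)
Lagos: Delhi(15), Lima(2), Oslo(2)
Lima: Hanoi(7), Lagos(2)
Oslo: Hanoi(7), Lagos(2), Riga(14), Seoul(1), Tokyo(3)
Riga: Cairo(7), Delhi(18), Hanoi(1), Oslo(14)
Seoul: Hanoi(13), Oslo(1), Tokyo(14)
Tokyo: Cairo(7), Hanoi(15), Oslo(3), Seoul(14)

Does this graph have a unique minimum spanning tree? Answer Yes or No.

No

Kruskal: consider edges lightest-first.
Hanoi–Riga (1): add — endpoints in different components.
Oslo–Seoul (1): add — endpoints in different components.
Lagos–Lima (2): add — endpoints in different components.
Lagos–Oslo (2): add — endpoints in different components.
Oslo–Tokyo (3): add — endpoints in different components.
Cairo–Riga (7): add — endpoints in different components.
Cairo–Tokyo (7): add — endpoints in different components.
Hanoi–Lima (7): skip — Lima and Hanoi already connected.
Hanoi–Oslo (7): skip — Oslo and Hanoi already connected.
Hanoi–Seoul (13): skip — Seoul and Hanoi already connected.
Oslo–Riga (14): skip — Oslo and Riga already connected.
Seoul–Tokyo (14): skip — Seoul and Tokyo already connected.
Delhi–Lagos (15): add — endpoints in different components.
Non-tree edge Hanoi–Oslo has weight 7, equal to the heaviest edge on its tree cycle — swapping gives another MST of the same weight. Not unique.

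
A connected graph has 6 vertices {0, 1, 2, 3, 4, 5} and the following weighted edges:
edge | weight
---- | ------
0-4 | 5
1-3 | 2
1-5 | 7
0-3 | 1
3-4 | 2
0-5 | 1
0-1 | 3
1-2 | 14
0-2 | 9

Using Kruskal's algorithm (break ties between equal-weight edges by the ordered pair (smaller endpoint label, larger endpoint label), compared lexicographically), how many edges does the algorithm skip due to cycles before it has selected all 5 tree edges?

3

Kruskal's algorithm — process edges by increasing weight (ties by edge label):
0-3 (1): add — endpoints in different components.
0-5 (1): add — endpoints in different components.
1-3 (2): add — endpoints in different components.
3-4 (2): add — endpoints in different components.
0-1 (3): skip — 0 and 1 already connected.
0-4 (5): skip — 0 and 4 already connected.
1-5 (7): skip — 1 and 5 already connected.
0-2 (9): add — endpoints in different components.
Edges rejected before the tree was complete: 3.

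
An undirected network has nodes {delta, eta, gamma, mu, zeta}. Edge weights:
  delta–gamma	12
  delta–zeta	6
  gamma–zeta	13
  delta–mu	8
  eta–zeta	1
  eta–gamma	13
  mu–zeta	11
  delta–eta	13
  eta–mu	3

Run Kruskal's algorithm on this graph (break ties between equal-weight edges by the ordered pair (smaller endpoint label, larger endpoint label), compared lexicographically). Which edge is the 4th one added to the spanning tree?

delta-gamma

Kruskal's algorithm — process edges by increasing weight (ties by edge label):
eta–zeta (1): add. Components now {mu} {gamma} {eta,zeta} {delta}
eta–mu (3): add. Components now {eta,mu,zeta} {gamma} {delta}
delta–zeta (6): add. Components now {delta,eta,mu,zeta} {gamma}
delta–mu (8): skip — mu and delta already connected.
mu–zeta (11): skip — mu and zeta already connected.
delta–gamma (12): add. Components now {delta,eta,gamma,mu,zeta}
The 4th edge added is delta–gamma.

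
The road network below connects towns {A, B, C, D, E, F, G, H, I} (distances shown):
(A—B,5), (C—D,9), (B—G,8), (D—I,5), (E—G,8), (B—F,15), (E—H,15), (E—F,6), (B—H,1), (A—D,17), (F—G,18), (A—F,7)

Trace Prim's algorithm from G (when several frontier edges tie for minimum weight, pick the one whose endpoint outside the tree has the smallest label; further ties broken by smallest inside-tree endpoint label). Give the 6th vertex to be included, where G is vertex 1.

E

Prim's algorithm from G:
Step 1: frontier [B—G 8, E—G 8, F—G 18] → take B—G (8); add B.
Step 2: frontier [B—H 1, A—B 5, B—F 15, E—G 8, F—G 18] → take B—H (1); add H.
Step 3: frontier [A—B 5, B—F 15, E—G 8, F—G 18, E—H 15] → take A—B (5); add A.
Step 4: frontier [A—F 7, A—D 17, B—F 15, E—G 8, F—G 18, E—H 15] → take A—F (7); add F.
Step 5: frontier [A—D 17, E—F 6, E—G 8, E—H 15] → take E—F (6); add E.
Step 6: frontier [A—D 17] → take A—D (17); add D.
Step 7: frontier [D—I 5, C—D 9] → take D—I (5); add I.
Step 8: frontier [C—D 9] → take C—D (9); add C.
Vertex order: G, B, H, A, F, E, D, I, C. The 6th vertex is E.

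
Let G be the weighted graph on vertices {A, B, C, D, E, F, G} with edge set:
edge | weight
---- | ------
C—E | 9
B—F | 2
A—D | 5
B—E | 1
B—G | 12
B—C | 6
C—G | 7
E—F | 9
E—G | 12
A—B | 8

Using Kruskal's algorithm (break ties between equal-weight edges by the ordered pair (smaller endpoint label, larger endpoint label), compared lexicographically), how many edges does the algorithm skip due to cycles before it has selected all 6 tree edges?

0

Kruskal's algorithm — process edges by increasing weight (ties by edge label):
B—E (1): add. Components now {A} {B,E} {C} {D} {F} {G}
B—F (2): add. Components now {A} {B,E,F} {C} {D} {G}
A—D (5): add. Components now {A,D} {B,E,F} {C} {G}
B—C (6): add. Components now {A,D} {B,C,E,F} {G}
C—G (7): add. Components now {A,D} {B,C,E,F,G}
A—B (8): add. Components now {A,B,C,D,E,F,G}
Edges rejected before the tree was complete: 0.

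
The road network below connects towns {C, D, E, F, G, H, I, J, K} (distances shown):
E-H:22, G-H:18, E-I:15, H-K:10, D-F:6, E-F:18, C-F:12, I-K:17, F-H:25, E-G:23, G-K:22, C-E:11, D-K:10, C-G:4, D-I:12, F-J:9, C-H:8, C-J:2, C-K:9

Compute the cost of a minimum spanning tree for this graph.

Sort edges by weight, then run Kruskal:
C-J (2): add — endpoints in different components.
C-G (4): add — endpoints in different components.
D-F (6): add — endpoints in different components.
C-H (8): add — endpoints in different components.
C-K (9): add — endpoints in different components.
F-J (9): add — endpoints in different components.
D-K (10): skip — D and K already connected.
H-K (10): skip — H and K already connected.
C-E (11): add — endpoints in different components.
C-F (12): skip — C and F already connected.
D-I (12): add — endpoints in different components.
MST edges: C-J, C-G, D-F, C-H, C-K, F-J, C-E, D-I; total weight 2+4+6+8+9+9+11+12 = 61.

61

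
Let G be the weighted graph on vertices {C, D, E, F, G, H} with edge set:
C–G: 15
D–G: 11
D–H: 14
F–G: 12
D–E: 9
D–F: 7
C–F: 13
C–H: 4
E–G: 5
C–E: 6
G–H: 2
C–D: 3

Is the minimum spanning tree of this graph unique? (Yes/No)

Yes

Kruskal's algorithm — process edges by increasing weight (ties by edge label):
G–H (2): add. Components now {C} {D} {E} {F} {G,H}
C–D (3): add. Components now {C,D} {E} {F} {G,H}
C–H (4): add. Components now {C,D,G,H} {E} {F}
E–G (5): add. Components now {C,D,E,G,H} {F}
C–E (6): skip — C and E already connected.
D–F (7): add. Components now {C,D,E,F,G,H}
Every non-tree edge has weight strictly greater than the heaviest edge on the tree path between its endpoints, so the MST is unique.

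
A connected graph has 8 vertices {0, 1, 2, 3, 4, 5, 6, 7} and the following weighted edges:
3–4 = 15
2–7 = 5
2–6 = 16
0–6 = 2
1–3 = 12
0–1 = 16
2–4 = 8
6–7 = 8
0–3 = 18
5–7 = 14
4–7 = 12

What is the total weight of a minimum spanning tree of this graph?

Grow the tree from 2 using Prim:
Step 1: frontier [2–7 5, 2–4 8, 2–6 16] → take 2–7 (5); add 7.
Step 2: frontier [2–4 8, 2–6 16, 6–7 8, 4–7 12, 5–7 14] → take 2–4 (8); add 4.
Step 3: frontier [2–6 16, 3–4 15, 6–7 8, 5–7 14] → take 6–7 (8); add 6.
Step 4: frontier [3–4 15, 0–6 2, 5–7 14] → take 0–6 (2); add 0.
Step 5: frontier [0–1 16, 0–3 18, 3–4 15, 5–7 14] → take 5–7 (14); add 5.
Step 6: frontier [0–1 16, 0–3 18, 3–4 15] → take 3–4 (15); add 3.
Step 7: frontier [0–1 16, 1–3 12] → take 1–3 (12); add 1.
MST edges: 2–7, 2–4, 6–7, 0–6, 5–7, 3–4, 1–3; total weight 5+8+8+2+14+15+12 = 64.

64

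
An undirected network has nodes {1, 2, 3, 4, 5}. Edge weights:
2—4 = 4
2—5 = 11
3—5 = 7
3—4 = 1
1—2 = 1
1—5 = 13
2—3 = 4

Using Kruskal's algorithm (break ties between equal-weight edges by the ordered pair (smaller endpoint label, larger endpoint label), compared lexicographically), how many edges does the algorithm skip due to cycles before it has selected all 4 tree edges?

1

Kruskal's algorithm — process edges by increasing weight (ties by edge label):
1—2 (1): add — endpoints in different components.
3—4 (1): add — endpoints in different components.
2—3 (4): add — endpoints in different components.
2—4 (4): skip — 2 and 4 already connected.
3—5 (7): add — endpoints in different components.
Edges rejected before the tree was complete: 1.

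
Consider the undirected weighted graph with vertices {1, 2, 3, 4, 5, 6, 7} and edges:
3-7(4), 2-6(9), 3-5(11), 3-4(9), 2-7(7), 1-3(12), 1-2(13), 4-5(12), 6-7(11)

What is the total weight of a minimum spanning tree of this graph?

52

Sort edges by weight, then run Kruskal:
3-7 (4): add — endpoints in different components.
2-7 (7): add — endpoints in different components.
2-6 (9): add — endpoints in different components.
3-4 (9): add — endpoints in different components.
3-5 (11): add — endpoints in different components.
6-7 (11): skip — 6 and 7 already connected.
1-3 (12): add — endpoints in different components.
MST edges: 3-7, 2-7, 2-6, 3-4, 3-5, 1-3; total weight 4+7+9+9+11+12 = 52.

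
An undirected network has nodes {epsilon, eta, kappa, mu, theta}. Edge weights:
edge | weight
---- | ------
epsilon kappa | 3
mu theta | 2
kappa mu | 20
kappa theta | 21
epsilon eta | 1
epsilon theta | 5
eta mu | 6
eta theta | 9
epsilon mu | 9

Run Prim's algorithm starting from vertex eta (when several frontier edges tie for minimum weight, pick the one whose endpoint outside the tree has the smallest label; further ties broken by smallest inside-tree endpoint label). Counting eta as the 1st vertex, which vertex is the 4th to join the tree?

theta

Prim, starting at eta.
Step 1: cheapest edge leaving the tree is epsilon eta (1); add epsilon.
Step 2: cheapest edge leaving the tree is epsilon kappa (3); add kappa.
Step 3: cheapest edge leaving the tree is epsilon theta (5); add theta.
Step 4: cheapest edge leaving the tree is mu theta (2); add mu.
Vertex order: eta, epsilon, kappa, theta, mu. The 4th vertex is theta.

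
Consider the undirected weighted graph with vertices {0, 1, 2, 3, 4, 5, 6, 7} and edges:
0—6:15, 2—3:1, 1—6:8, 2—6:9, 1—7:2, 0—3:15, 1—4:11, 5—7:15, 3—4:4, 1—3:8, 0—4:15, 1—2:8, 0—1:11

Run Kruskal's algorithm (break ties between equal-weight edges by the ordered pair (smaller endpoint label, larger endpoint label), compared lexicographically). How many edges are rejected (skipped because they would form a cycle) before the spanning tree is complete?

Kruskal's algorithm — process edges by increasing weight (ties by edge label):
2—3 (1): add — endpoints in different components.
1—7 (2): add — endpoints in different components.
3—4 (4): add — endpoints in different components.
1—2 (8): add — endpoints in different components.
1—3 (8): skip — 1 and 3 already connected.
1—6 (8): add — endpoints in different components.
2—6 (9): skip — 2 and 6 already connected.
0—1 (11): add — endpoints in different components.
1—4 (11): skip — 1 and 4 already connected.
0—3 (15): skip — 0 and 3 already connected.
0—4 (15): skip — 0 and 4 already connected.
0—6 (15): skip — 0 and 6 already connected.
5—7 (15): add — endpoints in different components.
Edges rejected before the tree was complete: 6.

6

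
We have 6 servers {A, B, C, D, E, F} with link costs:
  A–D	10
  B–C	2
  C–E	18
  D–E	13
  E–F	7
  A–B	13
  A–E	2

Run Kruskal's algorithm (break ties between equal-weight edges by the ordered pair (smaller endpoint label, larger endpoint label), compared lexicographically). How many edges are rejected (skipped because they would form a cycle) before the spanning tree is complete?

Kruskal: consider edges lightest-first.
A–E (2): add — endpoints in different components.
B–C (2): add — endpoints in different components.
E–F (7): add — endpoints in different components.
A–D (10): add — endpoints in different components.
A–B (13): add — endpoints in different components.
Edges rejected before the tree was complete: 0.

0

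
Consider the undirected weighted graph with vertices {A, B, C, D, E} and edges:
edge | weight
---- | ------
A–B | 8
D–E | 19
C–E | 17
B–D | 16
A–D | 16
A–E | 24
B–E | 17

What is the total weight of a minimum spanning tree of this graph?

58

Sort edges by weight, then run Kruskal:
A–B (8): add — endpoints in different components.
A–D (16): add — endpoints in different components.
B–D (16): skip — B and D already connected.
B–E (17): add — endpoints in different components.
C–E (17): add — endpoints in different components.
MST edges: A–B, A–D, B–E, C–E; total weight 8+16+17+17 = 58.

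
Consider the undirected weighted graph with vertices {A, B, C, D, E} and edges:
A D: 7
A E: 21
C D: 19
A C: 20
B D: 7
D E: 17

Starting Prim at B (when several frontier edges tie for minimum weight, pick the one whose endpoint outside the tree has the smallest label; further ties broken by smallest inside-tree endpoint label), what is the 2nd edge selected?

A-D

Prim, starting at B.
Step 1: cheapest edge leaving the tree is B D (7); add D.
Step 2: cheapest edge leaving the tree is A D (7); add A.
Step 3: cheapest edge leaving the tree is D E (17); add E.
Step 4: cheapest edge leaving the tree is C D (19); add C.
The 2nd edge added is A D.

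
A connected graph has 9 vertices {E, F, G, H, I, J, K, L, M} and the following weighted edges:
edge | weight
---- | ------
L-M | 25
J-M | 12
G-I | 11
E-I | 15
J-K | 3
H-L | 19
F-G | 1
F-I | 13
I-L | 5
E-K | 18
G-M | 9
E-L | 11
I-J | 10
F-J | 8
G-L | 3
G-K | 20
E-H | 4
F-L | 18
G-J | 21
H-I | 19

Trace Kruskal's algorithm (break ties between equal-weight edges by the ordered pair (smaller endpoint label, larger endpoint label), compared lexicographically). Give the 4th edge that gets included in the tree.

Kruskal's algorithm — process edges by increasing weight (ties by edge label):
F-G (1): add — endpoints in different components.
G-L (3): add — endpoints in different components.
J-K (3): add — endpoints in different components.
E-H (4): add — endpoints in different components.
I-L (5): add — endpoints in different components.
F-J (8): add — endpoints in different components.
G-M (9): add — endpoints in different components.
I-J (10): skip — I and J already connected.
E-L (11): add — endpoints in different components.
The 4th edge added is E-H.

E-H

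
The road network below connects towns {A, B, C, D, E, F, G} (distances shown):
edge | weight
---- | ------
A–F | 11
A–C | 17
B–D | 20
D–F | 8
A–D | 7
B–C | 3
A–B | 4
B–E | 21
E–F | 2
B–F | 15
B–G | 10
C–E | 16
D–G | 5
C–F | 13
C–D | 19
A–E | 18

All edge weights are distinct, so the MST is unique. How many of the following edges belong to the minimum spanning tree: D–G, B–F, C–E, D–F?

Sort edges by weight, then run Kruskal:
E–F (2): add — endpoints in different components.
B–C (3): add — endpoints in different components.
A–B (4): add — endpoints in different components.
D–G (5): add — endpoints in different components.
A–D (7): add — endpoints in different components.
D–F (8): add — endpoints in different components.
MST edge set: {E–F, B–C, A–B, D–G, A–D, D–F}.
Of the listed edges, {D–G, D–F} are in the MST → 2.

2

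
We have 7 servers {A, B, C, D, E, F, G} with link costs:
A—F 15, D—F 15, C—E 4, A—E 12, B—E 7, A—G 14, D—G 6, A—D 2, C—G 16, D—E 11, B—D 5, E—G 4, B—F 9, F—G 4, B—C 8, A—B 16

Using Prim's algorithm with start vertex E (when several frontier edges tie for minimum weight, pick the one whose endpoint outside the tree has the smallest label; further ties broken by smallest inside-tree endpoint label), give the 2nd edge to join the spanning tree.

Grow the tree from E using Prim:
Step 1: cheapest edge leaving the tree is C—E (4); add C.
Step 2: cheapest edge leaving the tree is E—G (4); add G.
Step 3: cheapest edge leaving the tree is F—G (4); add F.
Step 4: cheapest edge leaving the tree is D—G (6); add D.
Step 5: cheapest edge leaving the tree is A—D (2); add A.
Step 6: cheapest edge leaving the tree is B—D (5); add B.
The 2nd edge added is E—G.

E-G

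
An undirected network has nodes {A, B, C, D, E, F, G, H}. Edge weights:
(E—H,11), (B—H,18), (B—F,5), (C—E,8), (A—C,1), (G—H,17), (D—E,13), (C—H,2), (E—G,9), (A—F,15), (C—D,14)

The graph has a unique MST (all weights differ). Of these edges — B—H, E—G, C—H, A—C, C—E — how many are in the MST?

Sort edges by weight, then run Kruskal:
A—C (1): add — endpoints in different components.
C—H (2): add — endpoints in different components.
B—F (5): add — endpoints in different components.
C—E (8): add — endpoints in different components.
E—G (9): add — endpoints in different components.
E—H (11): skip — E and H already connected.
D—E (13): add — endpoints in different components.
C—D (14): skip — C and D already connected.
A—F (15): add — endpoints in different components.
MST edge set: {A—C, C—H, B—F, C—E, E—G, D—E, A—F}.
Of the listed edges, {E—G, C—H, A—C, C—E} are in the MST → 4.

4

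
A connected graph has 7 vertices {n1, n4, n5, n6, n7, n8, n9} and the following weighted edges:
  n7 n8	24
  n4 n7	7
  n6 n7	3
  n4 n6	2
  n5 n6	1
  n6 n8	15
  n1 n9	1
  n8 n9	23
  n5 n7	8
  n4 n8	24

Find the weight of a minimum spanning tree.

Prim's algorithm from n9:
Step 1: cheapest edge leaving the tree is n1 n9 (1); add n1.
Step 2: cheapest edge leaving the tree is n8 n9 (23); add n8.
Step 3: cheapest edge leaving the tree is n6 n8 (15); add n6.
Step 4: cheapest edge leaving the tree is n5 n6 (1); add n5.
Step 5: cheapest edge leaving the tree is n4 n6 (2); add n4.
Step 6: cheapest edge leaving the tree is n6 n7 (3); add n7.
MST edges: n1 n9, n8 n9, n6 n8, n5 n6, n4 n6, n6 n7; total weight 1+23+15+1+2+3 = 45.

45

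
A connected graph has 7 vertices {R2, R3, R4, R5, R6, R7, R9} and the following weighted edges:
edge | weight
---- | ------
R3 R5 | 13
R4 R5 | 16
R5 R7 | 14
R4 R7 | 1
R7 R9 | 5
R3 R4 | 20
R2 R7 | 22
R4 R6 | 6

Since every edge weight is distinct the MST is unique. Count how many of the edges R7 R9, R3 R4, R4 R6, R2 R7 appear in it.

Sort edges by weight, then run Kruskal:
R4 R7 (1): add. Components now {R2} {R4,R7} {R3} {R5} {R6} {R9}
R7 R9 (5): add. Components now {R2} {R4,R7,R9} {R3} {R5} {R6}
R4 R6 (6): add. Components now {R2} {R4,R6,R7,R9} {R3} {R5}
R3 R5 (13): add. Components now {R2} {R4,R6,R7,R9} {R3,R5}
R5 R7 (14): add. Components now {R2} {R3,R4,R5,R6,R7,R9}
R4 R5 (16): skip — R4 and R5 already connected.
R3 R4 (20): skip — R4 and R3 already connected.
R2 R7 (22): add. Components now {R2,R3,R4,R5,R6,R7,R9}
MST edge set: {R4 R7, R7 R9, R4 R6, R3 R5, R5 R7, R2 R7}.
Of the listed edges, {R7 R9, R4 R6, R2 R7} are in the MST → 3.

3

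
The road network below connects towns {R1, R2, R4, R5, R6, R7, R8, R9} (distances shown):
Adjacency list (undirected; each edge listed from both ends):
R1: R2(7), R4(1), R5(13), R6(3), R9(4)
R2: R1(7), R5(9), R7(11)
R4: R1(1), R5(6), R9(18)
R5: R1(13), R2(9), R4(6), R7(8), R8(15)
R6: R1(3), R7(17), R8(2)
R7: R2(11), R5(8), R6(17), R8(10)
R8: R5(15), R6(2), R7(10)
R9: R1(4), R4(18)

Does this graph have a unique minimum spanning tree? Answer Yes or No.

Sort edges by weight, then run Kruskal:
R1 R4 (1): add — endpoints in different components.
R6 R8 (2): add — endpoints in different components.
R1 R6 (3): add — endpoints in different components.
R1 R9 (4): add — endpoints in different components.
R4 R5 (6): add — endpoints in different components.
R1 R2 (7): add — endpoints in different components.
R5 R7 (8): add — endpoints in different components.
Every non-tree edge has weight strictly greater than the heaviest edge on the tree path between its endpoints, so the MST is unique.

Yes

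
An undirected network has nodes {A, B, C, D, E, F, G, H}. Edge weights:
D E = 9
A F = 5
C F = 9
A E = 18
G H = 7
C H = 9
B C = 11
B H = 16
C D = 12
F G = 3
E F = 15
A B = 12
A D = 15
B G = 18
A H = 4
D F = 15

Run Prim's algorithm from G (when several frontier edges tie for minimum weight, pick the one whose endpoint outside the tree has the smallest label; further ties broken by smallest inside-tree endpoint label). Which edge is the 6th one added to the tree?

Grow the tree from G using Prim:
Step 1: cheapest edge leaving the tree is F G (3); add F.
Step 2: cheapest edge leaving the tree is A F (5); add A.
Step 3: cheapest edge leaving the tree is A H (4); add H.
Step 4: cheapest edge leaving the tree is C F (9); add C.
Step 5: cheapest edge leaving the tree is B C (11); add B.
Step 6: cheapest edge leaving the tree is C D (12); add D.
Step 7: cheapest edge leaving the tree is D E (9); add E.
The 6th edge added is C D.

C-D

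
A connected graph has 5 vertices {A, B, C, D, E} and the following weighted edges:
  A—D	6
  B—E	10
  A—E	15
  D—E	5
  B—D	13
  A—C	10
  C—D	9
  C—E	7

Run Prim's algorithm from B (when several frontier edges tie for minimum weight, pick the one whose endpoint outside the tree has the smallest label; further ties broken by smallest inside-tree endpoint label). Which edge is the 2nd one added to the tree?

D-E

Grow the tree from B using Prim:
Step 1: frontier [B—E 10, B—D 13] → take B—E (10); add E.
Step 2: frontier [B—D 13, D—E 5, C—E 7, A—E 15] → take D—E (5); add D.
Step 3: frontier [A—D 6, C—D 9, C—E 7, A—E 15] → take A—D (6); add A.
Step 4: frontier [A—C 10, C—D 9, C—E 7] → take C—E (7); add C.
The 2nd edge added is D—E.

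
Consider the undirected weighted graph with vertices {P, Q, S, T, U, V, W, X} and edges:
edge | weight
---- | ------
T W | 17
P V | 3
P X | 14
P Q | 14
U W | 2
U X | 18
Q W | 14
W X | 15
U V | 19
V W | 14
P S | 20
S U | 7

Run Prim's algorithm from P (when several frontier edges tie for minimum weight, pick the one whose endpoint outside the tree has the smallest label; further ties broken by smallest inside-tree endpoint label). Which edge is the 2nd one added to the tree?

Prim's algorithm from P:
Step 1: cheapest edge leaving the tree is P V (3); add V.
Step 2: cheapest edge leaving the tree is P Q (14); add Q.
Step 3: cheapest edge leaving the tree is Q W (14); add W.
Step 4: cheapest edge leaving the tree is U W (2); add U.
Step 5: cheapest edge leaving the tree is S U (7); add S.
Step 6: cheapest edge leaving the tree is P X (14); add X.
Step 7: cheapest edge leaving the tree is T W (17); add T.
The 2nd edge added is P Q.

P-Q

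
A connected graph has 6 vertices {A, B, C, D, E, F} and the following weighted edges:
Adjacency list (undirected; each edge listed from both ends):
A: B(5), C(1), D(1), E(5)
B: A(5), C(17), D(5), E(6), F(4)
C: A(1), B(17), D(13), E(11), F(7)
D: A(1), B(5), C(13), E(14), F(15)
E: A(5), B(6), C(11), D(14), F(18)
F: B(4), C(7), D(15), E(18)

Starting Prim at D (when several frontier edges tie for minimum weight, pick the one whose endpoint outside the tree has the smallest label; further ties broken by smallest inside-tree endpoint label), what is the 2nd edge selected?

Grow the tree from D using Prim:
Step 1: frontier [A—D 1, B—D 5, C—D 13, D—E 14, D—F 15] → take A—D (1); add A.
Step 2: frontier [A—C 1, A—B 5, A—E 5, B—D 5, C—D 13, D—E 14, D—F 15] → take A—C (1); add C.
Step 3: frontier [A—B 5, A—E 5, C—F 7, C—E 11, B—C 17, B—D 5, D—E 14, D—F 15] → take A—B (5); add B.
Step 4: frontier [A—E 5, B—F 4, B—E 6, C—F 7, C—E 11, D—E 14, D—F 15] → take B—F (4); add F.
Step 5: frontier [A—E 5, B—E 6, C—E 11, D—E 14, E—F 18] → take A—E (5); add E.
The 2nd edge added is A—C.

A-C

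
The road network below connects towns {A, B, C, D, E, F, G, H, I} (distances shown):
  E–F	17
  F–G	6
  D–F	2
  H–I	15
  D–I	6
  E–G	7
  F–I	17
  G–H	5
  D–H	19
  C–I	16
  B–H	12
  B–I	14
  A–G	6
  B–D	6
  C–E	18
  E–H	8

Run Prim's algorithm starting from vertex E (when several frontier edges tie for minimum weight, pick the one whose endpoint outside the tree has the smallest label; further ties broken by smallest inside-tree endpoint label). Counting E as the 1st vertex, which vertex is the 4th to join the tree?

Grow the tree from E using Prim:
Step 1: cheapest edge leaving the tree is E–G (7); add G.
Step 2: cheapest edge leaving the tree is G–H (5); add H.
Step 3: cheapest edge leaving the tree is A–G (6); add A.
Step 4: cheapest edge leaving the tree is F–G (6); add F.
Step 5: cheapest edge leaving the tree is D–F (2); add D.
Step 6: cheapest edge leaving the tree is B–D (6); add B.
Step 7: cheapest edge leaving the tree is D–I (6); add I.
Step 8: cheapest edge leaving the tree is C–I (16); add C.
Vertex order: E, G, H, A, F, D, B, I, C. The 4th vertex is A.

A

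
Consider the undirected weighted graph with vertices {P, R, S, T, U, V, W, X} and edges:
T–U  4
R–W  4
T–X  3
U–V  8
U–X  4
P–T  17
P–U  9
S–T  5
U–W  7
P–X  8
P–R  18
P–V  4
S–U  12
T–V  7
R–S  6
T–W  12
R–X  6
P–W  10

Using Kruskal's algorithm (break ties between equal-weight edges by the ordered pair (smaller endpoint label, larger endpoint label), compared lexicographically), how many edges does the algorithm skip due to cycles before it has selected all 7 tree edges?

2

Kruskal: consider edges lightest-first.
T–X (3): add — endpoints in different components.
P–V (4): add — endpoints in different components.
R–W (4): add — endpoints in different components.
T–U (4): add — endpoints in different components.
U–X (4): skip — X and U already connected.
S–T (5): add — endpoints in different components.
R–S (6): add — endpoints in different components.
R–X (6): skip — X and R already connected.
T–V (7): add — endpoints in different components.
Edges rejected before the tree was complete: 2.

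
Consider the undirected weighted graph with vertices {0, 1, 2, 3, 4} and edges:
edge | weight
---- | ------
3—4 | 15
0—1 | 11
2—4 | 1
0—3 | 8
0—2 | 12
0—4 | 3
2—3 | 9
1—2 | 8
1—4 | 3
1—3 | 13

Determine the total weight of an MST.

Grow the tree from 0 using Prim:
Step 1: cheapest edge leaving the tree is 0—4 (3); add 4.
Step 2: cheapest edge leaving the tree is 2—4 (1); add 2.
Step 3: cheapest edge leaving the tree is 1—4 (3); add 1.
Step 4: cheapest edge leaving the tree is 0—3 (8); add 3.
MST edges: 0—4, 2—4, 1—4, 0—3; total weight 3+1+3+8 = 15.

15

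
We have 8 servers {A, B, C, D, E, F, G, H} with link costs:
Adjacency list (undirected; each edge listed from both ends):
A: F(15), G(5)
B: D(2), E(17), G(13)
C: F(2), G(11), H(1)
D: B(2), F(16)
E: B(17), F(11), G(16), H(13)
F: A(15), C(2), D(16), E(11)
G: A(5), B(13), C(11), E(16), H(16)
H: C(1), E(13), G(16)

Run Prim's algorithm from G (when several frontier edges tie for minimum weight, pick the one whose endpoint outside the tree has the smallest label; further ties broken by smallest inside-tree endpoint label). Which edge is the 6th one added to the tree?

Prim, starting at G.
Step 1: frontier [A-G 5, C-G 11, B-G 13, E-G 16, G-H 16] → take A-G (5); add A.
Step 2: frontier [A-F 15, C-G 11, B-G 13, E-G 16, G-H 16] → take C-G (11); add C.
Step 3: frontier [A-F 15, C-H 1, C-F 2, B-G 13, E-G 16, G-H 16] → take C-H (1); add H.
Step 4: frontier [A-F 15, C-F 2, B-G 13, E-G 16, E-H 13] → take C-F (2); add F.
Step 5: frontier [E-F 11, D-F 16, B-G 13, E-G 16, E-H 13] → take E-F (11); add E.
Step 6: frontier [B-E 17, D-F 16, B-G 13] → take B-G (13); add B.
Step 7: frontier [B-D 2, D-F 16] → take B-D (2); add D.
The 6th edge added is B-G.

B-G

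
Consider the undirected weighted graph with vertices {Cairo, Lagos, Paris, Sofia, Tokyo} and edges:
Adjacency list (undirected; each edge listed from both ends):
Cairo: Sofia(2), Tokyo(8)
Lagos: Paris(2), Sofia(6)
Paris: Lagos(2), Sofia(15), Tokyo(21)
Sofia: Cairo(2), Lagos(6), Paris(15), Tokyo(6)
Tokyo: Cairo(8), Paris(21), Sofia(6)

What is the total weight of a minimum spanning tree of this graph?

Kruskal: consider edges lightest-first.
Cairo Sofia (2): add. Components now {Cairo,Sofia} {Paris} {Lagos} {Tokyo}
Lagos Paris (2): add. Components now {Cairo,Sofia} {Lagos,Paris} {Tokyo}
Lagos Sofia (6): add. Components now {Cairo,Lagos,Paris,Sofia} {Tokyo}
Sofia Tokyo (6): add. Components now {Cairo,Lagos,Paris,Sofia,Tokyo}
MST edges: Cairo Sofia, Lagos Paris, Lagos Sofia, Sofia Tokyo; total weight 2+2+6+6 = 16.

16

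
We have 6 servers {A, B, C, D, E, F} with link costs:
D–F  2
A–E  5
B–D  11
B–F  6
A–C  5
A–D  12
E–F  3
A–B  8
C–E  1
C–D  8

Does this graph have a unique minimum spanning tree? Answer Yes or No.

Kruskal's algorithm — process edges by increasing weight (ties by edge label):
C–E (1): add — endpoints in different components.
D–F (2): add — endpoints in different components.
E–F (3): add — endpoints in different components.
A–C (5): add — endpoints in different components.
A–E (5): skip — A and E already connected.
B–F (6): add — endpoints in different components.
Non-tree edge A–E has weight 5, equal to the heaviest edge on its tree cycle — swapping gives another MST of the same weight. Not unique.

No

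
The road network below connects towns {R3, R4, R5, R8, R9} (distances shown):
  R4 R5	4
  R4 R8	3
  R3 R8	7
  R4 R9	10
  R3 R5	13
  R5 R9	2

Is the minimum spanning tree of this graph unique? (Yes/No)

Sort edges by weight, then run Kruskal:
R5 R9 (2): add. Components now {R4} {R5,R9} {R3} {R8}
R4 R8 (3): add. Components now {R4,R8} {R5,R9} {R3}
R4 R5 (4): add. Components now {R4,R5,R8,R9} {R3}
R3 R8 (7): add. Components now {R3,R4,R5,R8,R9}
Every non-tree edge has weight strictly greater than the heaviest edge on the tree path between its endpoints, so the MST is unique.

Yes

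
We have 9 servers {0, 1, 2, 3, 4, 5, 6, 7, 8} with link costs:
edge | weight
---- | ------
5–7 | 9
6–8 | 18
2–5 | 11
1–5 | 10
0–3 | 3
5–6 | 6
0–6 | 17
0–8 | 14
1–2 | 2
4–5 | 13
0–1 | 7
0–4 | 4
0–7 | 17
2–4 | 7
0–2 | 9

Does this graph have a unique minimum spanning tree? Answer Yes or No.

No

Kruskal: consider edges lightest-first.
1–2 (2): add — endpoints in different components.
0–3 (3): add — endpoints in different components.
0–4 (4): add — endpoints in different components.
5–6 (6): add — endpoints in different components.
0–1 (7): add — endpoints in different components.
2–4 (7): skip — 2 and 4 already connected.
0–2 (9): skip — 0 and 2 already connected.
5–7 (9): add — endpoints in different components.
1–5 (10): add — endpoints in different components.
2–5 (11): skip — 2 and 5 already connected.
4–5 (13): skip — 4 and 5 already connected.
0–8 (14): add — endpoints in different components.
Non-tree edge 2–4 has weight 7, equal to the heaviest edge on its tree cycle — swapping gives another MST of the same weight. Not unique.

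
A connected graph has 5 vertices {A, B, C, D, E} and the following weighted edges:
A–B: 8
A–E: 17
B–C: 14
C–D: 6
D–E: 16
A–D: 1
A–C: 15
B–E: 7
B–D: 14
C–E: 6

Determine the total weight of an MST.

Prim, starting at C.
Step 1: frontier [C–D 6, C–E 6, B–C 14, A–C 15] → take C–D (6); add D.
Step 2: frontier [C–E 6, B–C 14, A–C 15, A–D 1, B–D 14, D–E 16] → take A–D (1); add A.
Step 3: frontier [A–B 8, A–E 17, C–E 6, B–C 14, B–D 14, D–E 16] → take C–E (6); add E.
Step 4: frontier [A–B 8, B–C 14, B–D 14, B–E 7] → take B–E (7); add B.
MST edges: C–D, A–D, C–E, B–E; total weight 6+1+6+7 = 20.

20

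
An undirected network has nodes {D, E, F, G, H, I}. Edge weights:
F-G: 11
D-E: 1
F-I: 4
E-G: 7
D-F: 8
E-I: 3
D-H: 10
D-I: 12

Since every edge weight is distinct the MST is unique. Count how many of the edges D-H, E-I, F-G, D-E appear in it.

Sort edges by weight, then run Kruskal:
D-E (1): add — endpoints in different components.
E-I (3): add — endpoints in different components.
F-I (4): add — endpoints in different components.
E-G (7): add — endpoints in different components.
D-F (8): skip — D and F already connected.
D-H (10): add — endpoints in different components.
MST edge set: {D-E, E-I, F-I, E-G, D-H}.
Of the listed edges, {D-H, E-I, D-E} are in the MST → 3.

3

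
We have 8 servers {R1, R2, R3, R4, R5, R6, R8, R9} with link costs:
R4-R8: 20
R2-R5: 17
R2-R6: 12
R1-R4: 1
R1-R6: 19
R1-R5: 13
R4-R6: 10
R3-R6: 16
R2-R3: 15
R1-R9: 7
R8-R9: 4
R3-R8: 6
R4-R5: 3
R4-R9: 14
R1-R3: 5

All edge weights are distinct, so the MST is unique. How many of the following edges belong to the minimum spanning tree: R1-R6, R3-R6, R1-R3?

Kruskal: consider edges lightest-first.
R1-R4 (1): add — endpoints in different components.
R4-R5 (3): add — endpoints in different components.
R8-R9 (4): add — endpoints in different components.
R1-R3 (5): add — endpoints in different components.
R3-R8 (6): add — endpoints in different components.
R1-R9 (7): skip — R1 and R9 already connected.
R4-R6 (10): add — endpoints in different components.
R2-R6 (12): add — endpoints in different components.
MST edge set: {R1-R4, R4-R5, R8-R9, R1-R3, R3-R8, R4-R6, R2-R6}.
Of the listed edges, {R1-R3} are in the MST → 1.

1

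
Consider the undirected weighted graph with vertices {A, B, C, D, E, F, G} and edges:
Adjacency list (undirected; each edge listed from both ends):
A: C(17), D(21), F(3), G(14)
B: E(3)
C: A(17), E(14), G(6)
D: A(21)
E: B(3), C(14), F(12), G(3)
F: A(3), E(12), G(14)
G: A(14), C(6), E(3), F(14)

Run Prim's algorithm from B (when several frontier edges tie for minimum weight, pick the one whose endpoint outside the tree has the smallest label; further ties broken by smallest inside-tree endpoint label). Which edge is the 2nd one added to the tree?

Prim's algorithm from B:
Step 1: cheapest edge leaving the tree is B–E (3); add E.
Step 2: cheapest edge leaving the tree is E–G (3); add G.
Step 3: cheapest edge leaving the tree is C–G (6); add C.
Step 4: cheapest edge leaving the tree is E–F (12); add F.
Step 5: cheapest edge leaving the tree is A–F (3); add A.
Step 6: cheapest edge leaving the tree is A–D (21); add D.
The 2nd edge added is E–G.

E-G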